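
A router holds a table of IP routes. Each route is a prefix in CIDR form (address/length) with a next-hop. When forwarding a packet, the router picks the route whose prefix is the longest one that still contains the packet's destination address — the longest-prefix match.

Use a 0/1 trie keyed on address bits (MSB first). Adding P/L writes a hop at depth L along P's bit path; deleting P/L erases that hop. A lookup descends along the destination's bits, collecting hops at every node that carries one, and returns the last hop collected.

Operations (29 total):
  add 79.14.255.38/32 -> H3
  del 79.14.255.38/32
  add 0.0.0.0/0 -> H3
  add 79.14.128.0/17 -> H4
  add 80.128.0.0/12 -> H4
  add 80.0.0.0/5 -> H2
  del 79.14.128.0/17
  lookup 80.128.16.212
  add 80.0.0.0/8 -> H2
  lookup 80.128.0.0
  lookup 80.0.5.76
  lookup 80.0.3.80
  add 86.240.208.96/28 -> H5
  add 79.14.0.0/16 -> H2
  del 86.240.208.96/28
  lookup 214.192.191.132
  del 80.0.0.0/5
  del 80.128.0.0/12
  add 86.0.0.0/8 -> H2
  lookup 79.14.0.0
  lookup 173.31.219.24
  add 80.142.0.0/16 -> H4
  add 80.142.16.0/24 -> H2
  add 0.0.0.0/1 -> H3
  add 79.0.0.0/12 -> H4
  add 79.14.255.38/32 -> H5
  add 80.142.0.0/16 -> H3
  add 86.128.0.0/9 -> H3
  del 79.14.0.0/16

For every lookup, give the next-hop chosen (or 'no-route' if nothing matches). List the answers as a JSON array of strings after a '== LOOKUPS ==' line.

Process each operation:
  + 79.14.255.38/32 (H3) depth=32
  del 79.14.255.38/32 (clear depth 32)
  + 0.0.0.0/0 (H3) depth=0
  + 79.14.128.0/17 (H4) depth=17
  + 80.128.0.0/12 (H4) depth=12
  + 80.0.0.0/5 (H2) depth=5
  del 79.14.128.0/17 (clear depth 17)
  lookup 80.128.16.212: bits 010100001000 walk d0:H3→d1:-→d2:-→d3:-→d4:-→d5:H2→d6:-→d7:-→d8:-→d9:-→d10:-→d11:-→d12:H4 -> H4
  + 80.0.0.0/8 (H2) depth=8
  lookup 80.128.0.0: bits 010100001000 walk d0:H3→d1:-→d2:-→d3:-→d4:-→d5:H2→d6:-→d7:-→d8:H2→d9:-→d10:-→d11:-→d12:H4 -> H4
  lookup 80.0.5.76: bits 01010000 walk d0:H3→d1:-→d2:-→d3:-→d4:-→d5:H2→d6:-→d7:-→d8:H2 -> H2
  lookup 80.0.3.80: bits 01010000 walk d0:H3→d1:-→d2:-→d3:-→d4:-→d5:H2→d6:-→d7:-→d8:H2 -> H2
  + 86.240.208.96/28 (H5) depth=28
  + 79.14.0.0/16 (H2) depth=16
  del 86.240.208.96/28 (clear depth 28)
  lookup 214.192.191.132: bits ε walk d0:H3 -> H3
  del 80.0.0.0/5 (clear depth 5)
  del 80.128.0.0/12 (clear depth 12)
  + 86.0.0.0/8 (H2) depth=8
  lookup 79.14.0.0: bits 0100111100001110 walk d0:H3→d1:-→d2:-→d3:-→d4:-→d5:-→d6:-→d7:-→d8:-→d9:-→d10:-→d11:-→d12:-→d13:-→d14:-→d15:-→d16:H2 -> H2
  lookup 173.31.219.24: bits ε walk d0:H3 -> H3
  + 80.142.0.0/16 (H4) depth=16
  + 80.142.16.0/24 (H2) depth=24
  + 0.0.0.0/1 (H3) depth=1
  + 79.0.0.0/12 (H4) depth=12
  + 79.14.255.38/32 (H5) depth=32
  + 80.142.0.0/16 (H3) depth=16
  + 86.128.0.0/9 (H3) depth=9
  del 79.14.0.0/16 (clear depth 16)

== LOOKUPS ==
["H4","H4","H2","H2","H3","H2","H3"]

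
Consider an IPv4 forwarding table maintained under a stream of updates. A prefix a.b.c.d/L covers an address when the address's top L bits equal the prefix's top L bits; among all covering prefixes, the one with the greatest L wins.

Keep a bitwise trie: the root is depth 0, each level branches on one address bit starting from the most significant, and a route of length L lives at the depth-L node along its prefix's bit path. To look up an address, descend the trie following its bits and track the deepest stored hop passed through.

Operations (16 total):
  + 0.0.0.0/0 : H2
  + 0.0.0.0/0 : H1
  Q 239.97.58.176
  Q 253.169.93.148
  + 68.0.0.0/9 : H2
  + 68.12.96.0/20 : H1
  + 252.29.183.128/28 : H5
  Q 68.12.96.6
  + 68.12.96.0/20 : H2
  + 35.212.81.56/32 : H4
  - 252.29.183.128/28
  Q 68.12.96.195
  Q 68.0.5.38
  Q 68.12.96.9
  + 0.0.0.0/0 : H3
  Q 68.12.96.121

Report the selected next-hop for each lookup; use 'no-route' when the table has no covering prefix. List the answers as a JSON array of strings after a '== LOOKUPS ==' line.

Process each operation:
  add 0.0.0.0/0 -> H2 at depth 0
  add 0.0.0.0/0 -> H1 at depth 0
  lookup 239.97.58.176: bits ε walk d0:H1 -> H1
  lookup 253.169.93.148: bits ε walk d0:H1 -> H1
  add 68.0.0.0/9 -> H2 at depth 9
  add 68.12.96.0/20 -> H1 at depth 20
  add 252.29.183.128/28 -> H5 at depth 28
  lookup 68.12.96.6: bits 01000100000011000110 walk d0:H1→d1:-→d2:-→d3:-→d4:-→d5:-→d6:-→d7:-→d8:-→d9:H2→d10:-→d11:-→d12:-→d13:-→d14:-→d15:-→d16:-→d17:-→d18:-→d19:-→d20:H1 -> H1
  add 68.12.96.0/20 -> H2 at depth 20
  add 35.212.81.56/32 -> H4 at depth 32
  del 252.29.183.128/28 (clear depth 28)
  lookup 68.12.96.195: bits 01000100000011000110 walk d0:H1→d1:-→d2:-→d3:-→d4:-→d5:-→d6:-→d7:-→d8:-→d9:H2→d10:-→d11:-→d12:-→d13:-→d14:-→d15:-→d16:-→d17:-→d18:-→d19:-→d20:H2 -> H2
  lookup 68.0.5.38: bits 010001000000 walk d0:H1→d1:-→d2:-→d3:-→d4:-→d5:-→d6:-→d7:-→d8:-→d9:H2→d10:-→d11:-→d12:- -> H2
  lookup 68.12.96.9: bits 01000100000011000110 walk d0:H1→d1:-→d2:-→d3:-→d4:-→d5:-→d6:-→d7:-→d8:-→d9:H2→d10:-→d11:-→d12:-→d13:-→d14:-→d15:-→d16:-→d17:-→d18:-→d19:-→d20:H2 -> H2
  add 0.0.0.0/0 -> H3 at depth 0
  lookup 68.12.96.121: bits 01000100000011000110 walk d0:H3→d1:-→d2:-→d3:-→d4:-→d5:-→d6:-→d7:-→d8:-→d9:H2→d10:-→d11:-→d12:-→d13:-→d14:-→d15:-→d16:-→d17:-→d18:-→d19:-→d20:H2 -> H2

== LOOKUPS ==
["H1","H1","H1","H2","H2","H2","H2"]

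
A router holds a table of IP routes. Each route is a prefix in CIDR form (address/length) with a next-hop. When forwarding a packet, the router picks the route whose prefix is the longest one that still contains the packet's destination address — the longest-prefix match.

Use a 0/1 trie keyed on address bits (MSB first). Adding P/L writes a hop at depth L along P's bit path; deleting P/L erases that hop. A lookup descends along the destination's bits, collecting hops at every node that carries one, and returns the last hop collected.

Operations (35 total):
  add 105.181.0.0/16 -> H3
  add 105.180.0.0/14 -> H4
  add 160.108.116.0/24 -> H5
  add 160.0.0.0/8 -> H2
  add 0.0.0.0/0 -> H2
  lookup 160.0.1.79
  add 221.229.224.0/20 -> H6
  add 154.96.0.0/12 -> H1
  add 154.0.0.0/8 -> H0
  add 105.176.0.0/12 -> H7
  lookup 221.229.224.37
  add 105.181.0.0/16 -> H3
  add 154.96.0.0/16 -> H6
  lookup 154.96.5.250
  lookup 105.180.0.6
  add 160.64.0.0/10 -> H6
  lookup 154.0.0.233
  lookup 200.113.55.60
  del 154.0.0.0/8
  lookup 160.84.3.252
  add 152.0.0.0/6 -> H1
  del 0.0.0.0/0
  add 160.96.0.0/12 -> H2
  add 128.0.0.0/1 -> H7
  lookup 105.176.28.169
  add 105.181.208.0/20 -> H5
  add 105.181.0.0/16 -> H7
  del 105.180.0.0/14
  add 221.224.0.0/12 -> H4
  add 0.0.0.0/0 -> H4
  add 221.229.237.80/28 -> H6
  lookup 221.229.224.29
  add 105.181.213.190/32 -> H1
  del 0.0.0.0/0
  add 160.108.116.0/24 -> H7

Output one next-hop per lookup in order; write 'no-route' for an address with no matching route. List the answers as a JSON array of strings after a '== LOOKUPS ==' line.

Trace:
  add 105.181.0.0/16 -> H3 at depth 16
  add 105.180.0.0/14 -> H4 at depth 14
  add 160.108.116.0/24 -> H5 at depth 24
  add 160.0.0.0/8 -> H2 at depth 8
  add 0.0.0.0/0 -> H2 at depth 0
  ? 160.0.1.79  path d0:H2→d1:-→d2:-→d3:-→d4:-→d5:-→d6:-→d7:-→d8:H2→d9:-  best=H2
  add 221.229.224.0/20 -> H6 at depth 20
  add 154.96.0.0/12 -> H1 at depth 12
  add 154.0.0.0/8 -> H0 at depth 8
  add 105.176.0.0/12 -> H7 at depth 12
  ? 221.229.224.37  path d0:H2→d1:-→d2:-→d3:-→d4:-→d5:-→d6:-→d7:-→d8:-→d9:-→d10:-→d11:-→d12:-→d13:-→d14:-→d15:-→d16:-→d17:-→d18:-→d19:-→d20:H6  best=H6
  add 105.181.0.0/16 -> H3 at depth 16
  add 154.96.0.0/16 -> H6 at depth 16
  ? 154.96.5.250  path d0:H2→d1:-→d2:-→d3:-→d4:-→d5:-→d6:-→d7:-→d8:H0→d9:-→d10:-→d11:-→d12:H1→d13:-→d14:-→d15:-→d16:H6  best=H6
  ? 105.180.0.6  path d0:H2→d1:-→d2:-→d3:-→d4:-→d5:-→d6:-→d7:-→d8:-→d9:-→d10:-→d11:-→d12:H7→d13:-→d14:H4→d15:-  best=H4
  add 160.64.0.0/10 -> H6 at depth 10
  ? 154.0.0.233  path d0:H2→d1:-→d2:-→d3:-→d4:-→d5:-→d6:-→d7:-→d8:H0→d9:-  best=H0
  ? 200.113.55.60  path d0:H2→d1:-→d2:-→d3:-  best=H2
  - 154.0.0.0/8 clear@8
  ? 160.84.3.252  path d0:H2→d1:-→d2:-→d3:-→d4:-→d5:-→d6:-→d7:-→d8:H2→d9:-→d10:H6  best=H6
  add 152.0.0.0/6 -> H1 at depth 6
  - 0.0.0.0/0 clear@0
  add 160.96.0.0/12 -> H2 at depth 12
  add 128.0.0.0/1 -> H7 at depth 1
  ? 105.176.28.169  path d0:-→d1:-→d2:-→d3:-→d4:-→d5:-→d6:-→d7:-→d8:-→d9:-→d10:-→d11:-→d12:H7→d13:-  best=H7
  add 105.181.208.0/20 -> H5 at depth 20
  add 105.181.0.0/16 -> H7 at depth 16
  - 105.180.0.0/14 clear@14
  add 221.224.0.0/12 -> H4 at depth 12
  add 0.0.0.0/0 -> H4 at depth 0
  add 221.229.237.80/28 -> H6 at depth 28
  ? 221.229.224.29  path d0:H4→d1:H7→d2:-→d3:-→d4:-→d5:-→d6:-→d7:-→d8:-→d9:-→d10:-→d11:-→d12:H4→d13:-→d14:-→d15:-→d16:-→d17:-→d18:-→d19:-→d20:H6  best=H6
  add 105.181.213.190/32 -> H1 at depth 32
  - 0.0.0.0/0 clear@0
  add 160.108.116.0/24 -> H7 at depth 24

== LOOKUPS ==
["H2","H6","H6","H4","H0","H2","H6","H7","H6"]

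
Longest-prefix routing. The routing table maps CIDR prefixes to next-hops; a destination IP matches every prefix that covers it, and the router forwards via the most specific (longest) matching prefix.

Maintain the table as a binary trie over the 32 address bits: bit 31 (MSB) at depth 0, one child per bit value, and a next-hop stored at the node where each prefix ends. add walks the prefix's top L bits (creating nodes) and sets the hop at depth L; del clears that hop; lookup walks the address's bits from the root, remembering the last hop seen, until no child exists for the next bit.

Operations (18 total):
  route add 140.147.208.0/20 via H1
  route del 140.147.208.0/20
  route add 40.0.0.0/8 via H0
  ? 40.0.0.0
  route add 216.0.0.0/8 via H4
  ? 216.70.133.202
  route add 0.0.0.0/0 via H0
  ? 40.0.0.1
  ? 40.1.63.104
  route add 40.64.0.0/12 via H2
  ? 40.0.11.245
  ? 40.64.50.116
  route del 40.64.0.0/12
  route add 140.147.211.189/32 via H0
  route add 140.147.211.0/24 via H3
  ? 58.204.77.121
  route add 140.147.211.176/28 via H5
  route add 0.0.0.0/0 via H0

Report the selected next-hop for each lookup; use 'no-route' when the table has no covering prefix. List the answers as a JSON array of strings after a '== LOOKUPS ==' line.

Apply in order:
  add 140.147.208.0/20 -> H1 at depth 20
  del 140.147.208.0/20 (clear depth 20)
  add 40.0.0.0/8 -> H0 at depth 8
  lookup 40.0.0.0: bits 00101000 walk d0:-→d1:-→d2:-→d3:-→d4:-→d5:-→d6:-→d7:-→d8:H0 -> H0
  add 216.0.0.0/8 -> H4 at depth 8
  lookup 216.70.133.202: bits 11011000 walk d0:-→d1:-→d2:-→d3:-→d4:-→d5:-→d6:-→d7:-→d8:H4 -> H4
  add 0.0.0.0/0 -> H0 at depth 0
  lookup 40.0.0.1: bits 00101000 walk d0:H0→d1:-→d2:-→d3:-→d4:-→d5:-→d6:-→d7:-→d8:H0 -> H0
  lookup 40.1.63.104: bits 00101000 walk d0:H0→d1:-→d2:-→d3:-→d4:-→d5:-→d6:-→d7:-→d8:H0 -> H0
  add 40.64.0.0/12 -> H2 at depth 12
  lookup 40.0.11.245: bits 001010000 walk d0:H0→d1:-→d2:-→d3:-→d4:-→d5:-→d6:-→d7:-→d8:H0→d9:- -> H0
  lookup 40.64.50.116: bits 001010000100 walk d0:H0→d1:-→d2:-→d3:-→d4:-→d5:-→d6:-→d7:-→d8:H0→d9:-→d10:-→d11:-→d12:H2 -> H2
  del 40.64.0.0/12 (clear depth 12)
  add 140.147.211.189/32 -> H0 at depth 32
  add 140.147.211.0/24 -> H3 at depth 24
  lookup 58.204.77.121: bits 001 walk d0:H0→d1:-→d2:-→d3:- -> H0
  add 140.147.211.176/28 -> H5 at depth 28
  add 0.0.0.0/0 -> H0 at depth 0

== LOOKUPS ==
["H0","H4","H0","H0","H0","H2","H0"]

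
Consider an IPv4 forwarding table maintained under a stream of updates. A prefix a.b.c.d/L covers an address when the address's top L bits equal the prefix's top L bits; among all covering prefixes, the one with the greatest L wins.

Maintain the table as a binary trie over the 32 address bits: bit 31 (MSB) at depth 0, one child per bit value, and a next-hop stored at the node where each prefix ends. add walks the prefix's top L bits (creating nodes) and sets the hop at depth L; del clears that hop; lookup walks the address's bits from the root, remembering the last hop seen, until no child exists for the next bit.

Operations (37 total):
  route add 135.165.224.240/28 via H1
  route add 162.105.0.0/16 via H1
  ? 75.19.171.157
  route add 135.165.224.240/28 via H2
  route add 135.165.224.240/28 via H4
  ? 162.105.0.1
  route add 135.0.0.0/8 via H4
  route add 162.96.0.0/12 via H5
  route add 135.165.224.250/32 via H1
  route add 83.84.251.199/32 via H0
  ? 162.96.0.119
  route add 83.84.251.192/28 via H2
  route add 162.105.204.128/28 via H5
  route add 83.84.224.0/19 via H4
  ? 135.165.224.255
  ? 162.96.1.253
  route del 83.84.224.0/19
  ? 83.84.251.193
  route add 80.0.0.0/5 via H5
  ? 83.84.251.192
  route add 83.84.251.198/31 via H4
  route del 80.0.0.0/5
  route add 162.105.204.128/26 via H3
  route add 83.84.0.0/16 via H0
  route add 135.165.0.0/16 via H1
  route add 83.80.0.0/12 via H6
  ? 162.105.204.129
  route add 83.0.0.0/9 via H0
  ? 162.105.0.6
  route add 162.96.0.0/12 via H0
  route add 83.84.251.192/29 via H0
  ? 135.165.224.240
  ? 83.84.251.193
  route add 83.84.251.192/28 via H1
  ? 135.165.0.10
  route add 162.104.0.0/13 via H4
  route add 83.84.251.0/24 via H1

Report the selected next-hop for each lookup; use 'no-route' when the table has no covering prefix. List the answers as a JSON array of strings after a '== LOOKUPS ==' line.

Process each operation:
  add 135.165.224.240/28 -> H1 at depth 28
  add 162.105.0.0/16 -> H1 at depth 16
  lookup 75.19.171.157: bits ε walk d0:- -> no-route
  add 135.165.224.240/28 -> H2 at depth 28
  add 135.165.224.240/28 -> H4 at depth 28
  lookup 162.105.0.1: bits 1010001001101001 walk d0:-→d1:-→d2:-→d3:-→d4:-→d5:-→d6:-→d7:-→d8:-→d9:-→d10:-→d11:-→d12:-→d13:-→d14:-→d15:-→d16:H1 -> H1
  add 135.0.0.0/8 -> H4 at depth 8
  add 162.96.0.0/12 -> H5 at depth 12
  add 135.165.224.250/32 -> H1 at depth 32
  add 83.84.251.199/32 -> H0 at depth 32
  lookup 162.96.0.119: bits 101000100110 walk d0:-→d1:-→d2:-→d3:-→d4:-→d5:-→d6:-→d7:-→d8:-→d9:-→d10:-→d11:-→d12:H5 -> H5
  add 83.84.251.192/28 -> H2 at depth 28
  add 162.105.204.128/28 -> H5 at depth 28
  add 83.84.224.0/19 -> H4 at depth 19
  lookup 135.165.224.255: bits 10000111101001011110000011111 walk d0:-→d1:-→d2:-→d3:-→d4:-→d5:-→d6:-→d7:-→d8:H4→d9:-→d10:-→d11:-→d12:-→d13:-→d14:-→d15:-→d16:-→d17:-→d18:-→d19:-→d20:-→d21:-→d22:-→d23:-→d24:-→d25:-→d26:-→d27:-→d28:H4→d29:- -> H4
  lookup 162.96.1.253: bits 101000100110 walk d0:-→d1:-→d2:-→d3:-→d4:-→d5:-→d6:-→d7:-→d8:-→d9:-→d10:-→d11:-→d12:H5 -> H5
  del 83.84.224.0/19 (clear depth 19)
  lookup 83.84.251.193: bits 01010011010101001111101111000 walk d0:-→d1:-→d2:-→d3:-→d4:-→d5:-→d6:-→d7:-→d8:-→d9:-→d10:-→d11:-→d12:-→d13:-→d14:-→d15:-→d16:-→d17:-→d18:-→d19:-→d20:-→d21:-→d22:-→d23:-→d24:-→d25:-→d26:-→d27:-→d28:H2→d29:- -> H2
  add 80.0.0.0/5 -> H5 at depth 5
  lookup 83.84.251.192: bits 01010011010101001111101111000 walk d0:-→d1:-→d2:-→d3:-→d4:-→d5:H5→d6:-→d7:-→d8:-→d9:-→d10:-→d11:-→d12:-→d13:-→d14:-→d15:-→d16:-→d17:-→d18:-→d19:-→d20:-→d21:-→d22:-→d23:-→d24:-→d25:-→d26:-→d27:-→d28:H2→d29:- -> H2
  add 83.84.251.198/31 -> H4 at depth 31
  del 80.0.0.0/5 (clear depth 5)
  add 162.105.204.128/26 -> H3 at depth 26
  add 83.84.0.0/16 -> H0 at depth 16
  add 135.165.0.0/16 -> H1 at depth 16
  add 83.80.0.0/12 -> H6 at depth 12
  lookup 162.105.204.129: bits 1010001001101001110011001000 walk d0:-→d1:-→d2:-→d3:-→d4:-→d5:-→d6:-→d7:-→d8:-→d9:-→d10:-→d11:-→d12:H5→d13:-→d14:-→d15:-→d16:H1→d17:-→d18:-→d19:-→d20:-→d21:-→d22:-→d23:-→d24:-→d25:-→d26:H3→d27:-→d28:H5 -> H5
  add 83.0.0.0/9 -> H0 at depth 9
  lookup 162.105.0.6: bits 1010001001101001 walk d0:-→d1:-→d2:-→d3:-→d4:-→d5:-→d6:-→d7:-→d8:-→d9:-→d10:-→d11:-→d12:H5→d13:-→d14:-→d15:-→d16:H1 -> H1
  add 162.96.0.0/12 -> H0 at depth 12
  add 83.84.251.192/29 -> H0 at depth 29
  lookup 135.165.224.240: bits 1000011110100101111000001111 walk d0:-→d1:-→d2:-→d3:-→d4:-→d5:-→d6:-→d7:-→d8:H4→d9:-→d10:-→d11:-→d12:-→d13:-→d14:-→d15:-→d16:H1→d17:-→d18:-→d19:-→d20:-→d21:-→d22:-→d23:-→d24:-→d25:-→d26:-→d27:-→d28:H4 -> H4
  lookup 83.84.251.193: bits 01010011010101001111101111000 walk d0:-→d1:-→d2:-→d3:-→d4:-→d5:-→d6:-→d7:-→d8:-→d9:H0→d10:-→d11:-→d12:H6→d13:-→d14:-→d15:-→d16:H0→d17:-→d18:-→d19:-→d20:-→d21:-→d22:-→d23:-→d24:-→d25:-→d26:-→d27:-→d28:H2→d29:H0 -> H0
  add 83.84.251.192/28 -> H1 at depth 28
  lookup 135.165.0.10: bits 1000011110100101 walk d0:-→d1:-→d2:-→d3:-→d4:-→d5:-→d6:-→d7:-→d8:H4→d9:-→d10:-→d11:-→d12:-→d13:-→d14:-→d15:-→d16:H1 -> H1
  add 162.104.0.0/13 -> H4 at depth 13
  add 83.84.251.0/24 -> H1 at depth 24

== LOOKUPS ==
["no-route","H1","H5","H4","H5","H2","H2","H5","H1","H4","H0","H1"]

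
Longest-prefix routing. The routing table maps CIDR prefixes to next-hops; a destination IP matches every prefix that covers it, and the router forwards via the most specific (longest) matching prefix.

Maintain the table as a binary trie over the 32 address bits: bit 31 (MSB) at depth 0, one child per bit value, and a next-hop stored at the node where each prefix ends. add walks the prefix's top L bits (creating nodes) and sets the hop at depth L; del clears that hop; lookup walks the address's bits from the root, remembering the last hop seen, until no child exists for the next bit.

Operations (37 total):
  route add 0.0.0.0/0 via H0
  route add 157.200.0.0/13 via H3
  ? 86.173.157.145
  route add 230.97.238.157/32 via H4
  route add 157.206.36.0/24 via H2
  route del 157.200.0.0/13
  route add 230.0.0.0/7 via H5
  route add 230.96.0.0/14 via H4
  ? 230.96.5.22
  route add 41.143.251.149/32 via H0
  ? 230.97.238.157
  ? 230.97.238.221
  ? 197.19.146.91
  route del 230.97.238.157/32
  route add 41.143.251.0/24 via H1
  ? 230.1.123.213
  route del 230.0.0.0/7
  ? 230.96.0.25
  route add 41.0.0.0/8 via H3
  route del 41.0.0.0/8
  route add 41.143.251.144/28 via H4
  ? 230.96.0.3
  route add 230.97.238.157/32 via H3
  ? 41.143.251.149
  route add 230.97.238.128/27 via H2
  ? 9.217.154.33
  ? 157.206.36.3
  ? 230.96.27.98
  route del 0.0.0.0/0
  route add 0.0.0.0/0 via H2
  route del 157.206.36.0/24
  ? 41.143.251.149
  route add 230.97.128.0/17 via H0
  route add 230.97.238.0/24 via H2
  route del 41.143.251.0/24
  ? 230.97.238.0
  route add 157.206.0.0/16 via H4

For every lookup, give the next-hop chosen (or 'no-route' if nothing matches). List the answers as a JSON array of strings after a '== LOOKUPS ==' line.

Process each operation:
  + 0.0.0.0/0 (H0) depth=0
  + 157.200.0.0/13 (H3) depth=13
  ? 86.173.157.145  path d0:H0  best=H0
  + 230.97.238.157/32 (H4) depth=32
  + 157.206.36.0/24 (H2) depth=24
  - 157.200.0.0/13 clear@13
  + 230.0.0.0/7 (H5) depth=7
  + 230.96.0.0/14 (H4) depth=14
  ? 230.96.5.22  path d0:H0→d1:-→d2:-→d3:-→d4:-→d5:-→d6:-→d7:H5→d8:-→d9:-→d10:-→d11:-→d12:-→d13:-→d14:H4→d15:-  best=H4
  + 41.143.251.149/32 (H0) depth=32
  ? 230.97.238.157  path d0:H0→d1:-→d2:-→d3:-→d4:-→d5:-→d6:-→d7:H5→d8:-→d9:-→d10:-→d11:-→d12:-→d13:-→d14:H4→d15:-→d16:-→d17:-→d18:-→d19:-→d20:-→d21:-→d22:-→d23:-→d24:-→d25:-→d26:-→d27:-→d28:-→d29:-→d30:-→d31:-→d32:H4  best=H4
  ? 230.97.238.221  path d0:H0→d1:-→d2:-→d3:-→d4:-→d5:-→d6:-→d7:H5→d8:-→d9:-→d10:-→d11:-→d12:-→d13:-→d14:H4→d15:-→d16:-→d17:-→d18:-→d19:-→d20:-→d21:-→d22:-→d23:-→d24:-→d25:-  best=H4
  ? 197.19.146.91  path d0:H0→d1:-→d2:-  best=H0
  - 230.97.238.157/32 clear@32
  + 41.143.251.0/24 (H1) depth=24
  ? 230.1.123.213  path d0:H0→d1:-→d2:-→d3:-→d4:-→d5:-→d6:-→d7:H5→d8:-→d9:-  best=H5
  - 230.0.0.0/7 clear@7
  ? 230.96.0.25  path d0:H0→d1:-→d2:-→d3:-→d4:-→d5:-→d6:-→d7:-→d8:-→d9:-→d10:-→d11:-→d12:-→d13:-→d14:H4→d15:-  best=H4
  + 41.0.0.0/8 (H3) depth=8
  - 41.0.0.0/8 clear@8
  + 41.143.251.144/28 (H4) depth=28
  ? 230.96.0.3  path d0:H0→d1:-→d2:-→d3:-→d4:-→d5:-→d6:-→d7:-→d8:-→d9:-→d10:-→d11:-→d12:-→d13:-→d14:H4→d15:-  best=H4
  + 230.97.238.157/32 (H3) depth=32
  ? 41.143.251.149  path d0:H0→d1:-→d2:-→d3:-→d4:-→d5:-→d6:-→d7:-→d8:-→d9:-→d10:-→d11:-→d12:-→d13:-→d14:-→d15:-→d16:-→d17:-→d18:-→d19:-→d20:-→d21:-→d22:-→d23:-→d24:H1→d25:-→d26:-→d27:-→d28:H4→d29:-→d30:-→d31:-→d32:H0  best=H0
  + 230.97.238.128/27 (H2) depth=27
  ? 9.217.154.33  path d0:H0→d1:-→d2:-  best=H0
  ? 157.206.36.3  path d0:H0→d1:-→d2:-→d3:-→d4:-→d5:-→d6:-→d7:-→d8:-→d9:-→d10:-→d11:-→d12:-→d13:-→d14:-→d15:-→d16:-→d17:-→d18:-→d19:-→d20:-→d21:-→d22:-→d23:-→d24:H2  best=H2
  ? 230.96.27.98  path d0:H0→d1:-→d2:-→d3:-→d4:-→d5:-→d6:-→d7:-→d8:-→d9:-→d10:-→d11:-→d12:-→d13:-→d14:H4→d15:-  best=H4
  - 0.0.0.0/0 clear@0
  + 0.0.0.0/0 (H2) depth=0
  - 157.206.36.0/24 clear@24
  ? 41.143.251.149  path d0:H2→d1:-→d2:-→d3:-→d4:-→d5:-→d6:-→d7:-→d8:-→d9:-→d10:-→d11:-→d12:-→d13:-→d14:-→d15:-→d16:-→d17:-→d18:-→d19:-→d20:-→d21:-→d22:-→d23:-→d24:H1→d25:-→d26:-→d27:-→d28:H4→d29:-→d30:-→d31:-→d32:H0  best=H0
  + 230.97.128.0/17 (H0) depth=17
  + 230.97.238.0/24 (H2) depth=24
  - 41.143.251.0/24 clear@24
  ? 230.97.238.0  path d0:H2→d1:-→d2:-→d3:-→d4:-→d5:-→d6:-→d7:-→d8:-→d9:-→d10:-→d11:-→d12:-→d13:-→d14:H4→d15:-→d16:-→d17:H0→d18:-→d19:-→d20:-→d21:-→d22:-→d23:-→d24:H2  best=H2
  + 157.206.0.0/16 (H4) depth=16

== LOOKUPS ==
["H0","H4","H4","H4","H0","H5","H4","H4","H0","H0","H2","H4","H0","H2"]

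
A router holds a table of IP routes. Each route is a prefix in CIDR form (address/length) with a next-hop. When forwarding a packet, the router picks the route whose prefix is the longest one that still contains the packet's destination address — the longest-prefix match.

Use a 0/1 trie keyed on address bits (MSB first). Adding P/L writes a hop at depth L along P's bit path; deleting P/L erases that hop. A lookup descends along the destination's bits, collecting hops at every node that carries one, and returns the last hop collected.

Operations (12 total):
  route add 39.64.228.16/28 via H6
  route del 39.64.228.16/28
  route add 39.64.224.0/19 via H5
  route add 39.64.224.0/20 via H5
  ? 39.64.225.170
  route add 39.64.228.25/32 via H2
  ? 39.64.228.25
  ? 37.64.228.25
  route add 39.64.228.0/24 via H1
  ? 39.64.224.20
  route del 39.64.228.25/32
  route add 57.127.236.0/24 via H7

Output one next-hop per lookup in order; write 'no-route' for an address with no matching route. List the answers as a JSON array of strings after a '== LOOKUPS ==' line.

Trace:
  add 39.64.228.16/28 -> H6 at depth 28
  del 39.64.228.16/28 (clear depth 28)
  add 39.64.224.0/19 -> H5 at depth 19
  add 39.64.224.0/20 -> H5 at depth 20
  Q 39.64.225.170: descend 001001110100000011100 ; hops seen [H5,H5] ; pick H5
  add 39.64.228.25/32 -> H2 at depth 32
  Q 39.64.228.25: descend 00100111010000001110010000011001 ; hops seen [H5,H5,H2] ; pick H2
  Q 37.64.228.25: descend 001001 ; hops seen [∅] ; pick no-route
  add 39.64.228.0/24 -> H1 at depth 24
  Q 39.64.224.20: descend 001001110100000011100 ; hops seen [H5,H5] ; pick H5
  del 39.64.228.25/32 (clear depth 32)
  add 57.127.236.0/24 -> H7 at depth 24

== LOOKUPS ==
["H5","H2","no-route","H5"]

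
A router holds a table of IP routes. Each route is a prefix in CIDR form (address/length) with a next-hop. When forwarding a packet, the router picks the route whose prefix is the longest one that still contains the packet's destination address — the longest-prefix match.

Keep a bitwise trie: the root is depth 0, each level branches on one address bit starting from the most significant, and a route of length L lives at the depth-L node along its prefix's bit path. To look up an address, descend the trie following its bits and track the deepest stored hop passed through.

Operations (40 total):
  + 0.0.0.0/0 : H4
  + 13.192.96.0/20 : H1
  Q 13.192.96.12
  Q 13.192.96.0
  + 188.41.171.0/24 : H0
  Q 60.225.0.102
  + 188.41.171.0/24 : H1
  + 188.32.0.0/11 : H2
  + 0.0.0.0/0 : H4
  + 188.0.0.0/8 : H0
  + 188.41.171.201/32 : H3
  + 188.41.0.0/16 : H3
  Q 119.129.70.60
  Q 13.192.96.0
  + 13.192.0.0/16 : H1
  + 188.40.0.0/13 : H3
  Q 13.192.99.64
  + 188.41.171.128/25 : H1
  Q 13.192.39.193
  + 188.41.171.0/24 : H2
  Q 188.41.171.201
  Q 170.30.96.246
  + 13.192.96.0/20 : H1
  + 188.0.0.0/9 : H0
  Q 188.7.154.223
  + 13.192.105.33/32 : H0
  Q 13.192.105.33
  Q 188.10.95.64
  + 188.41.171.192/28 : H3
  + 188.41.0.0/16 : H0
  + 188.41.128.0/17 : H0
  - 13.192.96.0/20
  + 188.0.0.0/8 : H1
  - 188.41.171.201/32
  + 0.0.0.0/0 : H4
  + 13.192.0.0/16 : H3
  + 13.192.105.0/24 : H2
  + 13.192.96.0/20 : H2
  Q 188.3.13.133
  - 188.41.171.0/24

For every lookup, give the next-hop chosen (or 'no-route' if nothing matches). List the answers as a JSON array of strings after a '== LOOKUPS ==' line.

Process each operation:
  add 0.0.0.0/0 -> H4 at depth 0
  add 13.192.96.0/20 -> H1 at depth 20
  ? 13.192.96.12  path d0:H4→d1:-→d2:-→d3:-→d4:-→d5:-→d6:-→d7:-→d8:-→d9:-→d10:-→d11:-→d12:-→d13:-→d14:-→d15:-→d16:-→d17:-→d18:-→d19:-→d20:H1  best=H1
  ? 13.192.96.0  path d0:H4→d1:-→d2:-→d3:-→d4:-→d5:-→d6:-→d7:-→d8:-→d9:-→d10:-→d11:-→d12:-→d13:-→d14:-→d15:-→d16:-→d17:-→d18:-→d19:-→d20:H1  best=H1
  add 188.41.171.0/24 -> H0 at depth 24
  ? 60.225.0.102  path d0:H4→d1:-→d2:-  best=H4
  add 188.41.171.0/24 -> H1 at depth 24
  add 188.32.0.0/11 -> H2 at depth 11
  add 0.0.0.0/0 -> H4 at depth 0
  add 188.0.0.0/8 -> H0 at depth 8
  add 188.41.171.201/32 -> H3 at depth 32
  add 188.41.0.0/16 -> H3 at depth 16
  ? 119.129.70.60  path d0:H4→d1:-  best=H4
  ? 13.192.96.0  path d0:H4→d1:-→d2:-→d3:-→d4:-→d5:-→d6:-→d7:-→d8:-→d9:-→d10:-→d11:-→d12:-→d13:-→d14:-→d15:-→d16:-→d17:-→d18:-→d19:-→d20:H1  best=H1
  add 13.192.0.0/16 -> H1 at depth 16
  add 188.40.0.0/13 -> H3 at depth 13
  ? 13.192.99.64  path d0:H4→d1:-→d2:-→d3:-→d4:-→d5:-→d6:-→d7:-→d8:-→d9:-→d10:-→d11:-→d12:-→d13:-→d14:-→d15:-→d16:H1→d17:-→d18:-→d19:-→d20:H1  best=H1
  add 188.41.171.128/25 -> H1 at depth 25
  ? 13.192.39.193  path d0:H4→d1:-→d2:-→d3:-→d4:-→d5:-→d6:-→d7:-→d8:-→d9:-→d10:-→d11:-→d12:-→d13:-→d14:-→d15:-→d16:H1→d17:-  best=H1
  add 188.41.171.0/24 -> H2 at depth 24
  ? 188.41.171.201  path d0:H4→d1:-→d2:-→d3:-→d4:-→d5:-→d6:-→d7:-→d8:H0→d9:-→d10:-→d11:H2→d12:-→d13:H3→d14:-→d15:-→d16:H3→d17:-→d18:-→d19:-→d20:-→d21:-→d22:-→d23:-→d24:H2→d25:H1→d26:-→d27:-→d28:-→d29:-→d30:-→d31:-→d32:H3  best=H3
  ? 170.30.96.246  path d0:H4→d1:-→d2:-→d3:-  best=H4
  add 13.192.96.0/20 -> H1 at depth 20
  add 188.0.0.0/9 -> H0 at depth 9
  ? 188.7.154.223  path d0:H4→d1:-→d2:-→d3:-→d4:-→d5:-→d6:-→d7:-→d8:H0→d9:H0→d10:-  best=H0
  add 13.192.105.33/32 -> H0 at depth 32
  ? 13.192.105.33  path d0:H4→d1:-→d2:-→d3:-→d4:-→d5:-→d6:-→d7:-→d8:-→d9:-→d10:-→d11:-→d12:-→d13:-→d14:-→d15:-→d16:H1→d17:-→d18:-→d19:-→d20:H1→d21:-→d22:-→d23:-→d24:-→d25:-→d26:-→d27:-→d28:-→d29:-→d30:-→d31:-→d32:H0  best=H0
  ? 188.10.95.64  path d0:H4→d1:-→d2:-→d3:-→d4:-→d5:-→d6:-→d7:-→d8:H0→d9:H0→d10:-  best=H0
  add 188.41.171.192/28 -> H3 at depth 28
  add 188.41.0.0/16 -> H0 at depth 16
  add 188.41.128.0/17 -> H0 at depth 17
  - 13.192.96.0/20 clear@20
  add 188.0.0.0/8 -> H1 at depth 8
  - 188.41.171.201/32 clear@32
  add 0.0.0.0/0 -> H4 at depth 0
  add 13.192.0.0/16 -> H3 at depth 16
  add 13.192.105.0/24 -> H2 at depth 24
  add 13.192.96.0/20 -> H2 at depth 20
  ? 188.3.13.133  path d0:H4→d1:-→d2:-→d3:-→d4:-→d5:-→d6:-→d7:-→d8:H1→d9:H0→d10:-  best=H0
  - 188.41.171.0/24 clear@24

== LOOKUPS ==
["H1","H1","H4","H4","H1","H1","H1","H3","H4","H0","H0","H0","H0"]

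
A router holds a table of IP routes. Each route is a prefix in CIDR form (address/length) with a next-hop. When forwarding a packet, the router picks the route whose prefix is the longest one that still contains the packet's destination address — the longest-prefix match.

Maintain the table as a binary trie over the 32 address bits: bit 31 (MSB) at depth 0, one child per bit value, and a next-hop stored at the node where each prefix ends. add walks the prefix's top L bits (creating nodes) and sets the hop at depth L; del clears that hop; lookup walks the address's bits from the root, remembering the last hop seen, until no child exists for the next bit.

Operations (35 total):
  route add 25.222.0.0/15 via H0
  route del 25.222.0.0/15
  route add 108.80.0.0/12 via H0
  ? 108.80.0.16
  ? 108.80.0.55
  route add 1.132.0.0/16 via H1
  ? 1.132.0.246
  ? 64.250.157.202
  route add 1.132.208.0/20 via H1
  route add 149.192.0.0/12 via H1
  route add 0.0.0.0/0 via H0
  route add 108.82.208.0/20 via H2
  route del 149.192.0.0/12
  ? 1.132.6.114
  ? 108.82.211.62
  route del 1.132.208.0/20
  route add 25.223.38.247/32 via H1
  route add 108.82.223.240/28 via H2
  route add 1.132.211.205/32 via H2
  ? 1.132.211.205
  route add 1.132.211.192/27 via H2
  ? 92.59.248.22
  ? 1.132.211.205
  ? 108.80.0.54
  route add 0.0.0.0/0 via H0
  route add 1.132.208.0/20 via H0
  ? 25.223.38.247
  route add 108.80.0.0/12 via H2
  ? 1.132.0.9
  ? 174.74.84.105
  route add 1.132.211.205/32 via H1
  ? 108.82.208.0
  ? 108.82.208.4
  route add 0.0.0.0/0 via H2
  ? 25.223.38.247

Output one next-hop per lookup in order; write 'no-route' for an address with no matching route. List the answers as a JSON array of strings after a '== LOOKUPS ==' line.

Process each operation:
  + 25.222.0.0/15 (H0) depth=15
  - 25.222.0.0/15 clear@15
  + 108.80.0.0/12 (H0) depth=12
  Q 108.80.0.16: descend 011011000101 ; hops seen [H0] ; pick H0
  Q 108.80.0.55: descend 011011000101 ; hops seen [H0] ; pick H0
  + 1.132.0.0/16 (H1) depth=16
  Q 1.132.0.246: descend 0000000110000100 ; hops seen [H1] ; pick H1
  Q 64.250.157.202: descend 01 ; hops seen [∅] ; pick no-route
  + 1.132.208.0/20 (H1) depth=20
  + 149.192.0.0/12 (H1) depth=12
  + 0.0.0.0/0 (H0) depth=0
  + 108.82.208.0/20 (H2) depth=20
  - 149.192.0.0/12 clear@12
  Q 1.132.6.114: descend 0000000110000100 ; hops seen [H0,H1] ; pick H1
  Q 108.82.211.62: descend 01101100010100101101 ; hops seen [H0,H0,H2] ; pick H2
  - 1.132.208.0/20 clear@20
  + 25.223.38.247/32 (H1) depth=32
  + 108.82.223.240/28 (H2) depth=28
  + 1.132.211.205/32 (H2) depth=32
  Q 1.132.211.205: descend 00000001100001001101001111001101 ; hops seen [H0,H1,H2] ; pick H2
  + 1.132.211.192/27 (H2) depth=27
  Q 92.59.248.22: descend 01 ; hops seen [H0] ; pick H0
  Q 1.132.211.205: descend 00000001100001001101001111001101 ; hops seen [H0,H1,H2,H2] ; pick H2
  Q 108.80.0.54: descend 01101100010100 ; hops seen [H0,H0] ; pick H0
  + 0.0.0.0/0 (H0) depth=0
  + 1.132.208.0/20 (H0) depth=20
  Q 25.223.38.247: descend 00011001110111110010011011110111 ; hops seen [H0,H1] ; pick H1
  + 108.80.0.0/12 (H2) depth=12
  Q 1.132.0.9: descend 0000000110000100 ; hops seen [H0,H1] ; pick H1
  Q 174.74.84.105: descend 10 ; hops seen [H0] ; pick H0
  + 1.132.211.205/32 (H1) depth=32
  Q 108.82.208.0: descend 01101100010100101101 ; hops seen [H0,H2,H2] ; pick H2
  Q 108.82.208.4: descend 01101100010100101101 ; hops seen [H0,H2,H2] ; pick H2
  + 0.0.0.0/0 (H2) depth=0
  Q 25.223.38.247: descend 00011001110111110010011011110111 ; hops seen [H2,H1] ; pick H1

== LOOKUPS ==
["H0","H0","H1","no-route","H1","H2","H2","H0","H2","H0","H1","H1","H0","H2","H2","H1"]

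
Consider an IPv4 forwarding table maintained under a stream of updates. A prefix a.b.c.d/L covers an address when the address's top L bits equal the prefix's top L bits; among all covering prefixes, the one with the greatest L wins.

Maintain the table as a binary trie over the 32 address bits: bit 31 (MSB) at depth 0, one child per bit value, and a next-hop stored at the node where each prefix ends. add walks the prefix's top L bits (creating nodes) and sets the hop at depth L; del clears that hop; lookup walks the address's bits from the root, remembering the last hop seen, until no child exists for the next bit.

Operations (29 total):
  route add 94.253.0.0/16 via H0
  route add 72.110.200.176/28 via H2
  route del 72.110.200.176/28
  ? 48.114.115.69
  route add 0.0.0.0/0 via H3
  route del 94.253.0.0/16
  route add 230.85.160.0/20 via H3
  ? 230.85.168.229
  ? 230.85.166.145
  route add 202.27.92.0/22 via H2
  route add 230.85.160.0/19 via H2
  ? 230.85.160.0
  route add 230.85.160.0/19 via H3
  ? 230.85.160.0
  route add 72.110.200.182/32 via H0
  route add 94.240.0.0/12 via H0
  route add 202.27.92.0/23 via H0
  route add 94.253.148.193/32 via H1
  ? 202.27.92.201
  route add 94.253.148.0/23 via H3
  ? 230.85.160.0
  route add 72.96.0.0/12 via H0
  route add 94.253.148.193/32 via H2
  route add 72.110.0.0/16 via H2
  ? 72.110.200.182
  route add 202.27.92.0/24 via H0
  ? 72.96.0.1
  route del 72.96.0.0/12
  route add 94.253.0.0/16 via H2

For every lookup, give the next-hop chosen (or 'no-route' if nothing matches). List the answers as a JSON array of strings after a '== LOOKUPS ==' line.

Process each operation:
  add 94.253.0.0/16 -> H0 at depth 16
  add 72.110.200.176/28 -> H2 at depth 28
  - 72.110.200.176/28 clear@28
  lookup 48.114.115.69: bits 0 walk d0:-→d1:- -> no-route
  add 0.0.0.0/0 -> H3 at depth 0
  - 94.253.0.0/16 clear@16
  add 230.85.160.0/20 -> H3 at depth 20
  lookup 230.85.168.229: bits 11100110010101011010 walk d0:H3→d1:-→d2:-→d3:-→d4:-→d5:-→d6:-→d7:-→d8:-→d9:-→d10:-→d11:-→d12:-→d13:-→d14:-→d15:-→d16:-→d17:-→d18:-→d19:-→d20:H3 -> H3
  lookup 230.85.166.145: bits 11100110010101011010 walk d0:H3→d1:-→d2:-→d3:-→d4:-→d5:-→d6:-→d7:-→d8:-→d9:-→d10:-→d11:-→d12:-→d13:-→d14:-→d15:-→d16:-→d17:-→d18:-→d19:-→d20:H3 -> H3
  add 202.27.92.0/22 -> H2 at depth 22
  add 230.85.160.0/19 -> H2 at depth 19
  lookup 230.85.160.0: bits 11100110010101011010 walk d0:H3→d1:-→d2:-→d3:-→d4:-→d5:-→d6:-→d7:-→d8:-→d9:-→d10:-→d11:-→d12:-→d13:-→d14:-→d15:-→d16:-→d17:-→d18:-→d19:H2→d20:H3 -> H3
  add 230.85.160.0/19 -> H3 at depth 19
  lookup 230.85.160.0: bits 11100110010101011010 walk d0:H3→d1:-→d2:-→d3:-→d4:-→d5:-→d6:-→d7:-→d8:-→d9:-→d10:-→d11:-→d12:-→d13:-→d14:-→d15:-→d16:-→d17:-→d18:-→d19:H3→d20:H3 -> H3
  add 72.110.200.182/32 -> H0 at depth 32
  add 94.240.0.0/12 -> H0 at depth 12
  add 202.27.92.0/23 -> H0 at depth 23
  add 94.253.148.193/32 -> H1 at depth 32
  lookup 202.27.92.201: bits 11001010000110110101110 walk d0:H3→d1:-→d2:-→d3:-→d4:-→d5:-→d6:-→d7:-→d8:-→d9:-→d10:-→d11:-→d12:-→d13:-→d14:-→d15:-→d16:-→d17:-→d18:-→d19:-→d20:-→d21:-→d22:H2→d23:H0 -> H0
  add 94.253.148.0/23 -> H3 at depth 23
  lookup 230.85.160.0: bits 11100110010101011010 walk d0:H3→d1:-→d2:-→d3:-→d4:-→d5:-→d6:-→d7:-→d8:-→d9:-→d10:-→d11:-→d12:-→d13:-→d14:-→d15:-→d16:-→d17:-→d18:-→d19:H3→d20:H3 -> H3
  add 72.96.0.0/12 -> H0 at depth 12
  add 94.253.148.193/32 -> H2 at depth 32
  add 72.110.0.0/16 -> H2 at depth 16
  lookup 72.110.200.182: bits 01001000011011101100100010110110 walk d0:H3→d1:-→d2:-→d3:-→d4:-→d5:-→d6:-→d7:-→d8:-→d9:-→d10:-→d11:-→d12:H0→d13:-→d14:-→d15:-→d16:H2→d17:-→d18:-→d19:-→d20:-→d21:-→d22:-→d23:-→d24:-→d25:-→d26:-→d27:-→d28:-→d29:-→d30:-→d31:-→d32:H0 -> H0
  add 202.27.92.0/24 -> H0 at depth 24
  lookup 72.96.0.1: bits 010010000110 walk d0:H3→d1:-→d2:-→d3:-→d4:-→d5:-→d6:-→d7:-→d8:-→d9:-→d10:-→d11:-→d12:H0 -> H0
  - 72.96.0.0/12 clear@12
  add 94.253.0.0/16 -> H2 at depth 16

== LOOKUPS ==
["no-route","H3","H3","H3","H3","H0","H3","H0","H0"]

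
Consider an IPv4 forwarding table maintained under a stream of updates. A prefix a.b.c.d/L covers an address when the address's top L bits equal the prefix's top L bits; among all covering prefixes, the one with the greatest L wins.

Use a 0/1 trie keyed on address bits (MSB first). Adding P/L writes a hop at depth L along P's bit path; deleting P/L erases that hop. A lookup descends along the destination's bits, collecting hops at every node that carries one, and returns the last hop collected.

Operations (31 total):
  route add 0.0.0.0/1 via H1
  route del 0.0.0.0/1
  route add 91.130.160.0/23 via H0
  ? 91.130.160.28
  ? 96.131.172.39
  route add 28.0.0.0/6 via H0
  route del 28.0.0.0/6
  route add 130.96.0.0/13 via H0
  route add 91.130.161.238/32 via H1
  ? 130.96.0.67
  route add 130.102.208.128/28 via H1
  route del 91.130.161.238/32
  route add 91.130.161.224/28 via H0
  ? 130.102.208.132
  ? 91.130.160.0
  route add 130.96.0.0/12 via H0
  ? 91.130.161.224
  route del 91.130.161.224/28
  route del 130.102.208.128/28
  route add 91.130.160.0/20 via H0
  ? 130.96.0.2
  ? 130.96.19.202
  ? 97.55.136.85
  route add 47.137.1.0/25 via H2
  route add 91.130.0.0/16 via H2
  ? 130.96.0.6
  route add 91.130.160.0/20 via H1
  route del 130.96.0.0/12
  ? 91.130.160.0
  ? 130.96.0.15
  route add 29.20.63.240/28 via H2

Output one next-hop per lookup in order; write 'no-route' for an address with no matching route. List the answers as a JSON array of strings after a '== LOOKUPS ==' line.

Apply in order:
  + 0.0.0.0/1 (H1) depth=1
  del 0.0.0.0/1 (clear depth 1)
  + 91.130.160.0/23 (H0) depth=23
  Q 91.130.160.28: descend 01011011100000101010000 ; hops seen [H0] ; pick H0
  Q 96.131.172.39: descend 01 ; hops seen [∅] ; pick no-route
  + 28.0.0.0/6 (H0) depth=6
  del 28.0.0.0/6 (clear depth 6)
  + 130.96.0.0/13 (H0) depth=13
  + 91.130.161.238/32 (H1) depth=32
  Q 130.96.0.67: descend 1000001001100 ; hops seen [H0] ; pick H0
  + 130.102.208.128/28 (H1) depth=28
  del 91.130.161.238/32 (clear depth 32)
  + 91.130.161.224/28 (H0) depth=28
  Q 130.102.208.132: descend 1000001001100110110100001000 ; hops seen [H0,H1] ; pick H1
  Q 91.130.160.0: descend 01011011100000101010000 ; hops seen [H0] ; pick H0
  + 130.96.0.0/12 (H0) depth=12
  Q 91.130.161.224: descend 0101101110000010101000011110 ; hops seen [H0,H0] ; pick H0
  del 91.130.161.224/28 (clear depth 28)
  del 130.102.208.128/28 (clear depth 28)
  + 91.130.160.0/20 (H0) depth=20
  Q 130.96.0.2: descend 1000001001100 ; hops seen [H0,H0] ; pick H0
  Q 130.96.19.202: descend 1000001001100 ; hops seen [H0,H0] ; pick H0
  Q 97.55.136.85: descend 01 ; hops seen [∅] ; pick no-route
  + 47.137.1.0/25 (H2) depth=25
  + 91.130.0.0/16 (H2) depth=16
  Q 130.96.0.6: descend 1000001001100 ; hops seen [H0,H0] ; pick H0
  + 91.130.160.0/20 (H1) depth=20
  del 130.96.0.0/12 (clear depth 12)
  Q 91.130.160.0: descend 01011011100000101010000 ; hops seen [H2,H1,H0] ; pick H0
  Q 130.96.0.15: descend 1000001001100 ; hops seen [H0] ; pick H0
  + 29.20.63.240/28 (H2) depth=28

== LOOKUPS ==
["H0","no-route","H0","H1","H0","H0","H0","H0","no-route","H0","H0","H0"]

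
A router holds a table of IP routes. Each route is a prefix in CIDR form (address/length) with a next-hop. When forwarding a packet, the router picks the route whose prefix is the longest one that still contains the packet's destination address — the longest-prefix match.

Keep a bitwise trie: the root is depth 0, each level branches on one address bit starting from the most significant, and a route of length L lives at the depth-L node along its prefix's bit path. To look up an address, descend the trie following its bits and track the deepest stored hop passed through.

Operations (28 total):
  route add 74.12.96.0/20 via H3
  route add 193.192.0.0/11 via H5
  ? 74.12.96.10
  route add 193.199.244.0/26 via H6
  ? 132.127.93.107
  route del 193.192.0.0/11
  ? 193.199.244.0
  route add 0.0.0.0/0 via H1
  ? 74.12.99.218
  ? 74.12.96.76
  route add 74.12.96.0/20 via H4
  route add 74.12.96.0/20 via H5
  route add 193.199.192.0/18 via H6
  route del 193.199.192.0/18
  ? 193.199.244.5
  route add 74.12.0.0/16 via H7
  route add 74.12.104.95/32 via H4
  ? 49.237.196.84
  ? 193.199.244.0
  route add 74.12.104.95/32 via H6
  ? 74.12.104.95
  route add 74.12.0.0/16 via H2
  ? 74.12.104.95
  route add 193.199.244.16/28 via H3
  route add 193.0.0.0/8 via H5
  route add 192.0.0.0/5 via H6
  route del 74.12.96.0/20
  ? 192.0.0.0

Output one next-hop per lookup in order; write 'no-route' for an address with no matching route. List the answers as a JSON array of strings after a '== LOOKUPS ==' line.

Apply in order:
  add 74.12.96.0/20 -> H3 at depth 20
  add 193.192.0.0/11 -> H5 at depth 11
  lookup 74.12.96.10: bits 01001010000011000110 walk d0:-→d1:-→d2:-→d3:-→d4:-→d5:-→d6:-→d7:-→d8:-→d9:-→d10:-→d11:-→d12:-→d13:-→d14:-→d15:-→d16:-→d17:-→d18:-→d19:-→d20:H3 -> H3
  add 193.199.244.0/26 -> H6 at depth 26
  lookup 132.127.93.107: bits 1 walk d0:-→d1:- -> no-route
  - 193.192.0.0/11 clear@11
  lookup 193.199.244.0: bits 11000001110001111111010000 walk d0:-→d1:-→d2:-→d3:-→d4:-→d5:-→d6:-→d7:-→d8:-→d9:-→d10:-→d11:-→d12:-→d13:-→d14:-→d15:-→d16:-→d17:-→d18:-→d19:-→d20:-→d21:-→d22:-→d23:-→d24:-→d25:-→d26:H6 -> H6
  add 0.0.0.0/0 -> H1 at depth 0
  lookup 74.12.99.218: bits 01001010000011000110 walk d0:H1→d1:-→d2:-→d3:-→d4:-→d5:-→d6:-→d7:-→d8:-→d9:-→d10:-→d11:-→d12:-→d13:-→d14:-→d15:-→d16:-→d17:-→d18:-→d19:-→d20:H3 -> H3
  lookup 74.12.96.76: bits 01001010000011000110 walk d0:H1→d1:-→d2:-→d3:-→d4:-→d5:-→d6:-→d7:-→d8:-→d9:-→d10:-→d11:-→d12:-→d13:-→d14:-→d15:-→d16:-→d17:-→d18:-→d19:-→d20:H3 -> H3
  add 74.12.96.0/20 -> H4 at depth 20
  add 74.12.96.0/20 -> H5 at depth 20
  add 193.199.192.0/18 -> H6 at depth 18
  - 193.199.192.0/18 clear@18
  lookup 193.199.244.5: bits 11000001110001111111010000 walk d0:H1→d1:-→d2:-→d3:-→d4:-→d5:-→d6:-→d7:-→d8:-→d9:-→d10:-→d11:-→d12:-→d13:-→d14:-→d15:-→d16:-→d17:-→d18:-→d19:-→d20:-→d21:-→d22:-→d23:-→d24:-→d25:-→d26:H6 -> H6
  add 74.12.0.0/16 -> H7 at depth 16
  add 74.12.104.95/32 -> H4 at depth 32
  lookup 49.237.196.84: bits 0 walk d0:H1→d1:- -> H1
  lookup 193.199.244.0: bits 11000001110001111111010000 walk d0:H1→d1:-→d2:-→d3:-→d4:-→d5:-→d6:-→d7:-→d8:-→d9:-→d10:-→d11:-→d12:-→d13:-→d14:-→d15:-→d16:-→d17:-→d18:-→d19:-→d20:-→d21:-→d22:-→d23:-→d24:-→d25:-→d26:H6 -> H6
  add 74.12.104.95/32 -> H6 at depth 32
  lookup 74.12.104.95: bits 01001010000011000110100001011111 walk d0:H1→d1:-→d2:-→d3:-→d4:-→d5:-→d6:-→d7:-→d8:-→d9:-→d10:-→d11:-→d12:-→d13:-→d14:-→d15:-→d16:H7→d17:-→d18:-→d19:-→d20:H5→d21:-→d22:-→d23:-→d24:-→d25:-→d26:-→d27:-→d28:-→d29:-→d30:-→d31:-→d32:H6 -> H6
  add 74.12.0.0/16 -> H2 at depth 16
  lookup 74.12.104.95: bits 01001010000011000110100001011111 walk d0:H1→d1:-→d2:-→d3:-→d4:-→d5:-→d6:-→d7:-→d8:-→d9:-→d10:-→d11:-→d12:-→d13:-→d14:-→d15:-→d16:H2→d17:-→d18:-→d19:-→d20:H5→d21:-→d22:-→d23:-→d24:-→d25:-→d26:-→d27:-→d28:-→d29:-→d30:-→d31:-→d32:H6 -> H6
  add 193.199.244.16/28 -> H3 at depth 28
  add 193.0.0.0/8 -> H5 at depth 8
  add 192.0.0.0/5 -> H6 at depth 5
  - 74.12.96.0/20 clear@20
  lookup 192.0.0.0: bits 1100000 walk d0:H1→d1:-→d2:-→d3:-→d4:-→d5:H6→d6:-→d7:- -> H6

== LOOKUPS ==
["H3","no-route","H6","H3","H3","H6","H1","H6","H6","H6","H6"]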